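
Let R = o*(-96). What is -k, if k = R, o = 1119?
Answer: 107424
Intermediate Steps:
R = -107424 (R = 1119*(-96) = -107424)
k = -107424
-k = -1*(-107424) = 107424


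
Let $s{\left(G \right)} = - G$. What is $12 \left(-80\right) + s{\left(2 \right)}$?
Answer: $-962$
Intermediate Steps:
$12 \left(-80\right) + s{\left(2 \right)} = 12 \left(-80\right) - 2 = -960 - 2 = -962$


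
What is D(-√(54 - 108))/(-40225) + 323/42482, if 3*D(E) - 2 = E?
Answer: 38893061/5126515350 + I*√6/40225 ≈ 0.0075866 + 6.0895e-5*I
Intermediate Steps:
D(E) = ⅔ + E/3
D(-√(54 - 108))/(-40225) + 323/42482 = (⅔ + (-√(54 - 108))/3)/(-40225) + 323/42482 = (⅔ + (-√(-54))/3)*(-1/40225) + 323*(1/42482) = (⅔ + (-3*I*√6)/3)*(-1/40225) + 323/42482 = (⅔ - I*√6)*(-1/40225) + 323/42482 = (-2/120675 + I*√6/40225) + 323/42482 = 38893061/5126515350 + I*√6/40225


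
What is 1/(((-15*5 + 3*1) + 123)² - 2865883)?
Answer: -1/2863282 ≈ -3.4925e-7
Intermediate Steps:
1/(((-15*5 + 3*1) + 123)² - 2865883) = 1/(((-75 + 3) + 123)² - 2865883) = 1/((-72 + 123)² - 2865883) = 1/(51² - 2865883) = 1/(2601 - 2865883) = 1/(-2863282) = -1/2863282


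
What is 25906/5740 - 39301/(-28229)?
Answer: 478444107/81017230 ≈ 5.9055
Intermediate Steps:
25906/5740 - 39301/(-28229) = 25906*(1/5740) - 39301*(-1/28229) = 12953/2870 + 39301/28229 = 478444107/81017230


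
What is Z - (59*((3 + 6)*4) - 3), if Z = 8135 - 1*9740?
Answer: -3726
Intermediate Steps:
Z = -1605 (Z = 8135 - 9740 = -1605)
Z - (59*((3 + 6)*4) - 3) = -1605 - (59*((3 + 6)*4) - 3) = -1605 - (59*(9*4) - 3) = -1605 - (59*36 - 3) = -1605 - (2124 - 3) = -1605 - 1*2121 = -1605 - 2121 = -3726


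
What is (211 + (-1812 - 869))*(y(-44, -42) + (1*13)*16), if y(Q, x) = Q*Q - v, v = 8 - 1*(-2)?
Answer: -5270980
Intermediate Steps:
v = 10 (v = 8 + 2 = 10)
y(Q, x) = -10 + Q² (y(Q, x) = Q*Q - 1*10 = Q² - 10 = -10 + Q²)
(211 + (-1812 - 869))*(y(-44, -42) + (1*13)*16) = (211 + (-1812 - 869))*((-10 + (-44)²) + (1*13)*16) = (211 - 2681)*((-10 + 1936) + 13*16) = -2470*(1926 + 208) = -2470*2134 = -5270980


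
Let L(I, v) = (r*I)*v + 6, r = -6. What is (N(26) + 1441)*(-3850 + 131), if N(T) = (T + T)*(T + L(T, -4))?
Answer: -132221607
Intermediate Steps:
L(I, v) = 6 - 6*I*v (L(I, v) = (-6*I)*v + 6 = -6*I*v + 6 = 6 - 6*I*v)
N(T) = 2*T*(6 + 25*T) (N(T) = (T + T)*(T + (6 - 6*T*(-4))) = (2*T)*(T + (6 + 24*T)) = (2*T)*(6 + 25*T) = 2*T*(6 + 25*T))
(N(26) + 1441)*(-3850 + 131) = (2*26*(6 + 25*26) + 1441)*(-3850 + 131) = (2*26*(6 + 650) + 1441)*(-3719) = (2*26*656 + 1441)*(-3719) = (34112 + 1441)*(-3719) = 35553*(-3719) = -132221607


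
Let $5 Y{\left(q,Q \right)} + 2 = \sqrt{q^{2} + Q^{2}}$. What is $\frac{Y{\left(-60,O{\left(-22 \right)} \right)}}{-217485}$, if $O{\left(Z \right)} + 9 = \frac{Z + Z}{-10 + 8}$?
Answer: $\frac{2}{1087425} - \frac{\sqrt{3769}}{1087425} \approx -5.4617 \cdot 10^{-5}$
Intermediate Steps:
$O{\left(Z \right)} = -9 - Z$ ($O{\left(Z \right)} = -9 + \frac{Z + Z}{-10 + 8} = -9 + \frac{2 Z}{-2} = -9 + 2 Z \left(- \frac{1}{2}\right) = -9 - Z$)
$Y{\left(q,Q \right)} = - \frac{2}{5} + \frac{\sqrt{Q^{2} + q^{2}}}{5}$ ($Y{\left(q,Q \right)} = - \frac{2}{5} + \frac{\sqrt{q^{2} + Q^{2}}}{5} = - \frac{2}{5} + \frac{\sqrt{Q^{2} + q^{2}}}{5}$)
$\frac{Y{\left(-60,O{\left(-22 \right)} \right)}}{-217485} = \frac{- \frac{2}{5} + \frac{\sqrt{\left(-9 - -22\right)^{2} + \left(-60\right)^{2}}}{5}}{-217485} = \left(- \frac{2}{5} + \frac{\sqrt{\left(-9 + 22\right)^{2} + 3600}}{5}\right) \left(- \frac{1}{217485}\right) = \left(- \frac{2}{5} + \frac{\sqrt{13^{2} + 3600}}{5}\right) \left(- \frac{1}{217485}\right) = \left(- \frac{2}{5} + \frac{\sqrt{169 + 3600}}{5}\right) \left(- \frac{1}{217485}\right) = \left(- \frac{2}{5} + \frac{\sqrt{3769}}{5}\right) \left(- \frac{1}{217485}\right) = \frac{2}{1087425} - \frac{\sqrt{3769}}{1087425}$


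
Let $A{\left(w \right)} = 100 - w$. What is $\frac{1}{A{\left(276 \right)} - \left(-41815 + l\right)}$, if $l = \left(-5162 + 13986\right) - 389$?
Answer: $\frac{1}{33204} \approx 3.0117 \cdot 10^{-5}$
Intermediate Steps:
$l = 8435$ ($l = 8824 - 389 = 8435$)
$\frac{1}{A{\left(276 \right)} - \left(-41815 + l\right)} = \frac{1}{\left(100 - 276\right) + \left(41815 - 8435\right)} = \frac{1}{-176 + 33380} = \frac{1}{33204}$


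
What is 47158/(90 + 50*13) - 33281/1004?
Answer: 5679673/185740 ≈ 30.579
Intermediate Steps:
47158/(90 + 50*13) - 33281/1004 = 47158/(90 + 650) - 33281*1/1004 = 47158/740 - 33281/1004 = 47158*(1/740) - 33281/1004 = 23579/370 - 33281/1004 = 5679673/185740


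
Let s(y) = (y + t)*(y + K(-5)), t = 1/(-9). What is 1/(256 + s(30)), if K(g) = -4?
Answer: 9/9298 ≈ 0.00096795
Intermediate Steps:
t = -1/9 ≈ -0.11111
s(y) = (-4 + y)*(-1/9 + y) (s(y) = (y - 1/9)*(y - 4) = (-1/9 + y)*(-4 + y) = (-4 + y)*(-1/9 + y))
1/(256 + s(30)) = 1/(256 + (4/9 + 30**2 - 37/9*30)) = 1/(256 + (4/9 + 900 - 370/3)) = 1/(256 + 6994/9) = 1/(9298/9) = 9/9298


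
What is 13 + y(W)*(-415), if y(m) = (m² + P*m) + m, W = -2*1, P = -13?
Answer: -11607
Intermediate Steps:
W = -2
y(m) = m² - 12*m (y(m) = (m² - 13*m) + m = m² - 12*m)
13 + y(W)*(-415) = 13 - 2*(-12 - 2)*(-415) = 13 - 2*(-14)*(-415) = 13 + 28*(-415) = 13 - 11620 = -11607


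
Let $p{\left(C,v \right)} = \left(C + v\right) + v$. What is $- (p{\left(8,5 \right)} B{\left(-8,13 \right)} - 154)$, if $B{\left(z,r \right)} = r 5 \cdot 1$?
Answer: $-1016$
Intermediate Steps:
$p{\left(C,v \right)} = C + 2 v$
$B{\left(z,r \right)} = 5 r$ ($B{\left(z,r \right)} = 5 r 1 = 5 r$)
$- (p{\left(8,5 \right)} B{\left(-8,13 \right)} - 154) = - (\left(8 + 2 \cdot 5\right) 5 \cdot 13 - 154) = - (\left(8 + 10\right) 65 - 154) = - (18 \cdot 65 - 154) = - (1170 - 154) = \left(-1\right) 1016 = -1016$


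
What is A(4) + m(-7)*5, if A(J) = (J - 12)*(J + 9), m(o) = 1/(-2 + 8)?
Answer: -619/6 ≈ -103.17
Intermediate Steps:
m(o) = 1/6
A(J) = (-12 + J)*(9 + J)
A(4) + m(-7)*5 = (-108 + 4**2 - 3*4) + (1/6)*5 = (-108 + 16 - 12) + 5/6 = -104 + 5/6 = -619/6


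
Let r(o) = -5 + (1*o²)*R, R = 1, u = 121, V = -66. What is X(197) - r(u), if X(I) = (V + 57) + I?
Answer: -14448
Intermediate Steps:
X(I) = -9 + I (X(I) = (-66 + 57) + I = -9 + I)
r(o) = -5 + o² (r(o) = -5 + (1*o²)*1 = -5 + o²*1 = -5 + o²)
X(197) - r(u) = (-9 + 197) - (-5 + 121²) = 188 - (-5 + 14641) = 188 - 1*14636 = 188 - 14636 = -14448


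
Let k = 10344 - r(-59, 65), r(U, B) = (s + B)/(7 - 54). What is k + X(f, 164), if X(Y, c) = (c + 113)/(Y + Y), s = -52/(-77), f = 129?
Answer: 9660520657/933702 ≈ 10346.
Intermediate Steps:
s = 52/77 (s = -52*(-1/77) = 52/77 ≈ 0.67532)
r(U, B) = -52/3619 - B/47 (r(U, B) = (52/77 + B)/(7 - 54) = (52/77 + B)/(-47) = (52/77 + B)*(-1/47) = -52/3619 - B/47)
X(Y, c) = (113 + c)/(2*Y) (X(Y, c) = (113 + c)/((2*Y)) = (113 + c)*(1/(2*Y)) = (113 + c)/(2*Y))
k = 37439993/3619 (k = 10344 - (-52/3619 - 1/47*65) = 10344 - (-52/3619 - 65/47) = 10344 - 1*(-5057/3619) = 10344 + 5057/3619 = 37439993/3619 ≈ 10345.)
k + X(f, 164) = 37439993/3619 + (½)*(113 + 164)/129 = 37439993/3619 + (½)*(1/129)*277 = 37439993/3619 + 277/258 = 9660520657/933702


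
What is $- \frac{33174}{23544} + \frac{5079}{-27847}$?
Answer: $- \frac{57965353}{36423876} \approx -1.5914$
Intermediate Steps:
$- \frac{33174}{23544} + \frac{5079}{-27847} = \left(-33174\right) \frac{1}{23544} + 5079 \left(- \frac{1}{27847}\right) = - \frac{1843}{1308} - \frac{5079}{27847} = - \frac{57965353}{36423876}$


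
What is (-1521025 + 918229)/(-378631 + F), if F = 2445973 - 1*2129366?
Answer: 150699/15506 ≈ 9.7188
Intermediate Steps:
F = 316607 (F = 2445973 - 2129366 = 316607)
(-1521025 + 918229)/(-378631 + F) = (-1521025 + 918229)/(-378631 + 316607) = -602796/(-62024) = -602796*(-1/62024) = 150699/15506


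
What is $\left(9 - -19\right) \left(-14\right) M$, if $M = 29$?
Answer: $-11368$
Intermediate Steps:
$\left(9 - -19\right) \left(-14\right) M = \left(9 - -19\right) \left(-14\right) 29 = \left(9 + 19\right) \left(-14\right) 29 = 28 \left(-14\right) 29 = \left(-392\right) 29 = -11368$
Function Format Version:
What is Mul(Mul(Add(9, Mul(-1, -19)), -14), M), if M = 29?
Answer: -11368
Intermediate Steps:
Mul(Mul(Add(9, Mul(-1, -19)), -14), M) = Mul(Mul(Add(9, Mul(-1, -19)), -14), 29) = Mul(Mul(Add(9, 19), -14), 29) = Mul(Mul(28, -14), 29) = Mul(-392, 29) = -11368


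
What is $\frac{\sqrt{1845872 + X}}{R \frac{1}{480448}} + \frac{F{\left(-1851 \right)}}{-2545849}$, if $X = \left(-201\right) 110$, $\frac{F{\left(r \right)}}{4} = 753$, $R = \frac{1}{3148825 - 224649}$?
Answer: $- \frac{3012}{2545849} + 1404914510848 \sqrt{1823762} \approx 1.8973 \cdot 10^{15}$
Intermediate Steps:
$R = \frac{1}{2924176} \approx 3.4198 \cdot 10^{-7}$
$F{\left(r \right)} = 3012$ ($F{\left(r \right)} = 4 \cdot 753 = 3012$)
$X = -22110$
$\frac{\sqrt{1845872 + X}}{R \frac{1}{480448}} + \frac{F{\left(-1851 \right)}}{-2545849} = \frac{\sqrt{1845872 - 22110}}{\frac{1}{2924176} \cdot \frac{1}{480448}} + \frac{3012}{-2545849} = \frac{\sqrt{1823762}}{\frac{1}{2924176} \cdot \frac{1}{480448}} + 3012 \left(- \frac{1}{2545849}\right) = \sqrt{1823762} \frac{1}{\frac{1}{1404914510848}} - \frac{3012}{2545849} = \sqrt{1823762} \cdot 1404914510848 - \frac{3012}{2545849} = 1404914510848 \sqrt{1823762} - \frac{3012}{2545849} = - \frac{3012}{2545849} + 1404914510848 \sqrt{1823762}$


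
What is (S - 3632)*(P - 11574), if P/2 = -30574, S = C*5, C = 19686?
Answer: -6893900156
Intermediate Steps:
S = 98430 (S = 19686*5 = 98430)
P = -61148 (P = 2*(-30574) = -61148)
(S - 3632)*(P - 11574) = (98430 - 3632)*(-61148 - 11574) = 94798*(-72722) = -6893900156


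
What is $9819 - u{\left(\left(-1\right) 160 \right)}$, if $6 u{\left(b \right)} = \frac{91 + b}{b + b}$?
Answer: $\frac{6284137}{640} \approx 9819.0$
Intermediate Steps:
$u{\left(b \right)} = \frac{91 + b}{12 b}$ ($u{\left(b \right)} = \frac{\left(91 + b\right) \frac{1}{b + b}}{6} = \frac{\left(91 + b\right) \frac{1}{2 b}}{6} = \frac{\frac{1}{2} \frac{1}{b} \left(91 + b\right)}{6} = \frac{91 + b}{12 b}$)
$9819 - u{\left(\left(-1\right) 160 \right)} = 9819 - \frac{91 - 160}{12 \left(\left(-1\right) 160\right)} = 9819 - \frac{91 - 160}{12 \left(-160\right)} = 9819 - \frac{1}{12} \left(- \frac{1}{160}\right) \left(-69\right) = 9819 - \frac{23}{640} = \frac{6284137}{640}$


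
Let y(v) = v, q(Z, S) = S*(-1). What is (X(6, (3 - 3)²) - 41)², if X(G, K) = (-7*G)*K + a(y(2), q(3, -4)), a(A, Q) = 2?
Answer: 1521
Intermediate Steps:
q(Z, S) = -S
X(G, K) = 2 - 7*G*K (X(G, K) = (-7*G)*K + 2 = -7*G*K + 2 = 2 - 7*G*K)
(X(6, (3 - 3)²) - 41)² = ((2 - 7*6*(3 - 3)²) - 41)² = ((2 - 7*6*0²) - 41)² = ((2 - 7*6*0) - 41)² = ((2 + 0) - 41)² = (2 - 41)² = (-39)² = 1521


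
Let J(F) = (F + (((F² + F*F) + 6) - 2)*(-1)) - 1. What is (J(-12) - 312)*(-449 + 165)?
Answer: 175228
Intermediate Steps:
J(F) = -5 + F - 2*F² (J(F) = (F + (((F² + F²) + 6) - 2)*(-1)) - 1 = (F + ((2*F² + 6) - 2)*(-1)) - 1 = (F + ((6 + 2*F²) - 2)*(-1)) - 1 = (F + (4 + 2*F²)*(-1)) - 1 = (F + (-4 - 2*F²)) - 1 = (-4 + F - 2*F²) - 1 = -5 + F - 2*F²)
(J(-12) - 312)*(-449 + 165) = ((-5 - 12 - 2*(-12)²) - 312)*(-449 + 165) = ((-5 - 12 - 2*144) - 312)*(-284) = ((-5 - 12 - 288) - 312)*(-284) = (-305 - 312)*(-284) = -617*(-284) = 175228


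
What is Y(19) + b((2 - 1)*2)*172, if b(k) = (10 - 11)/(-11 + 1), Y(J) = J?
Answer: 181/5 ≈ 36.200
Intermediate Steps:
b(k) = ⅒ (b(k) = -1/(-10) = -1*(-⅒) = ⅒)
Y(19) + b((2 - 1)*2)*172 = 19 + (⅒)*172 = 19 + 86/5 = 181/5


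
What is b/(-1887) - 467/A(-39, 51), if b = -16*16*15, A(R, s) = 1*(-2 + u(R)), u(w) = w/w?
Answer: 295023/629 ≈ 469.04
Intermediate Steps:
u(w) = 1
A(R, s) = -1 (A(R, s) = 1*(-2 + 1) = 1*(-1) = -1)
b = -3840 (b = -256*15 = -3840)
b/(-1887) - 467/A(-39, 51) = -3840/(-1887) - 467/(-1) = -3840*(-1/1887) - 467*(-1) = 1280/629 + 467 = 295023/629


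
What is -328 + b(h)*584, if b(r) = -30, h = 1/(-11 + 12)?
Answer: -17848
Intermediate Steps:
h = 1 (h = 1/1 = 1)
-328 + b(h)*584 = -328 - 30*584 = -328 - 17520 = -17848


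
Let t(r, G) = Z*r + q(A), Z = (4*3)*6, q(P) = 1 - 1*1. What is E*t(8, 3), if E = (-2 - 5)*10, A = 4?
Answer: -40320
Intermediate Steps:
q(P) = 0 (q(P) = 1 - 1 = 0)
Z = 72 (Z = 12*6 = 72)
t(r, G) = 72*r (t(r, G) = 72*r + 0 = 72*r)
E = -70 (E = -7*10 = -70)
E*t(8, 3) = -5040*8 = -70*576 = -40320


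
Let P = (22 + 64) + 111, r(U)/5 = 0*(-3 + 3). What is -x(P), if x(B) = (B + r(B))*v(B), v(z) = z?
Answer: -38809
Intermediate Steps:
r(U) = 0 (r(U) = 5*(0*(-3 + 3)) = 5*(0*0) = 5*0 = 0)
P = 197 (P = 86 + 111 = 197)
x(B) = B² (x(B) = (B + 0)*B = B*B = B²)
-x(P) = -1*197² = -1*38809 = -38809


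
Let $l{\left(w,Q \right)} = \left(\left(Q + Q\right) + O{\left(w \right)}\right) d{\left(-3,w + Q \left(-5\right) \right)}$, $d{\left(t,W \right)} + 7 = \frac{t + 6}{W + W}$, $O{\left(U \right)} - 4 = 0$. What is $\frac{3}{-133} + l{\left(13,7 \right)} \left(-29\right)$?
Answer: $\frac{10795677}{2926} \approx 3689.6$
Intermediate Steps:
$O{\left(U \right)} = 4$ ($O{\left(U \right)} = 4 + 0 = 4$)
$d{\left(t,W \right)} = -7 + \frac{6 + t}{2 W}$ ($d{\left(t,W \right)} = -7 + \frac{t + 6}{W + W} = -7 + \frac{6 + t}{2 W}$)
$l{\left(w,Q \right)} = \frac{\left(4 + 2 Q\right) \left(3 - 14 w + 70 Q\right)}{2 \left(w - 5 Q\right)}$ ($l{\left(w,Q \right)} = \left(\left(Q + Q\right) + 4\right) \frac{6 - 3 - 14 \left(w + Q \left(-5\right)\right)}{2 \left(w + Q \left(-5\right)\right)} = \left(2 Q + 4\right) \frac{6 - 3 - 14 \left(w - 5 Q\right)}{2 \left(w - 5 Q\right)} = \left(4 + 2 Q\right) \frac{6 - 3 + \left(- 14 w + 70 Q\right)}{2 \left(w - 5 Q\right)} = \left(4 + 2 Q\right) \frac{3 - 14 w + 70 Q}{2 \left(w - 5 Q\right)} = \frac{\left(4 + 2 Q\right) \left(3 - 14 w + 70 Q\right)}{2 \left(w - 5 Q\right)}$)
$\frac{3}{-133} + l{\left(13,7 \right)} \left(-29\right) = \frac{3}{-133} + \frac{\left(2 + 7\right) \left(-3 - 490 + 14 \cdot 13\right)}{\left(-1\right) 13 + 5 \cdot 7} \left(-29\right) = 3 \left(- \frac{1}{133}\right) + \frac{1}{-13 + 35} \cdot 9 \left(-3 - 490 + 182\right) \left(-29\right) = - \frac{3}{133} + \frac{1}{22} \cdot 9 \left(-311\right) \left(-29\right) = - \frac{3}{133} - - \frac{81171}{22} = - \frac{3}{133} + \frac{81171}{22} = \frac{10795677}{2926}$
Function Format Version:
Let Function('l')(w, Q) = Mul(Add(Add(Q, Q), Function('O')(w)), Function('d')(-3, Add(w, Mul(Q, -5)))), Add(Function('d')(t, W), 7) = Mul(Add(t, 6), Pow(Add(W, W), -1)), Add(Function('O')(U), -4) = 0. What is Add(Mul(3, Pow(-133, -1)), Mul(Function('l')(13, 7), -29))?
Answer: Rational(10795677, 2926) ≈ 3689.6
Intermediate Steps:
Function('O')(U) = 4 (Function('O')(U) = Add(4, 0) = 4)
Function('d')(t, W) = Add(-7, Mul(Rational(1, 2), Pow(W, -1), Add(6, t))) (Function('d')(t, W) = Add(-7, Mul(Add(t, 6), Pow(Add(W, W), -1))) = Add(-7, Mul(Add(6, t), Pow(Mul(2, W), -1))) = Add(-7, Mul(Add(6, t), Mul(Rational(1, 2), Pow(W, -1)))) = Add(-7, Mul(Rational(1, 2), Pow(W, -1), Add(6, t))))
Function('l')(w, Q) = Mul(Rational(1, 2), Pow(Add(w, Mul(-5, Q)), -1), Add(4, Mul(2, Q)), Add(3, Mul(-14, w), Mul(70, Q))) (Function('l')(w, Q) = Mul(Add(Add(Q, Q), 4), Mul(Rational(1, 2), Pow(Add(w, Mul(Q, -5)), -1), Add(6, -3, Mul(-14, Add(w, Mul(Q, -5)))))) = Mul(Add(Mul(2, Q), 4), Mul(Rational(1, 2), Pow(Add(w, Mul(-5, Q)), -1), Add(6, -3, Mul(-14, Add(w, Mul(-5, Q)))))) = Mul(Add(4, Mul(2, Q)), Mul(Rational(1, 2), Pow(Add(w, Mul(-5, Q)), -1), Add(6, -3, Add(Mul(-14, w), Mul(70, Q))))) = Mul(Add(4, Mul(2, Q)), Mul(Rational(1, 2), Pow(Add(w, Mul(-5, Q)), -1), Add(3, Mul(-14, w), Mul(70, Q)))) = Mul(Rational(1, 2), Pow(Add(w, Mul(-5, Q)), -1), Add(4, Mul(2, Q)), Add(3, Mul(-14, w), Mul(70, Q))))
Add(Mul(3, Pow(-133, -1)), Mul(Function('l')(13, 7), -29)) = Add(Mul(3, Pow(-133, -1)), Mul(Mul(Pow(Add(Mul(-1, 13), Mul(5, 7)), -1), Add(2, 7), Add(-3, Mul(-70, 7), Mul(14, 13))), -29)) = Add(Mul(3, Rational(-1, 133)), Mul(Mul(Pow(Add(-13, 35), -1), 9, Add(-3, -490, 182)), -29)) = Add(Rational(-3, 133), Mul(Mul(Pow(22, -1), 9, -311), -29)) = Add(Rational(-3, 133), Mul(Mul(Rational(1, 22), 9, -311), -29)) = Add(Rational(-3, 133), Mul(Rational(-2799, 22), -29)) = Add(Rational(-3, 133), Rational(81171, 22)) = Rational(10795677, 2926)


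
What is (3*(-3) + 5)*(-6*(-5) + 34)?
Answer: -256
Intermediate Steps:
(3*(-3) + 5)*(-6*(-5) + 34) = (-9 + 5)*(30 + 34) = -4*64 = -256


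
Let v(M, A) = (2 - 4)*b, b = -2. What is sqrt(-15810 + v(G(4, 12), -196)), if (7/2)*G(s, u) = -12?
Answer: I*sqrt(15806) ≈ 125.72*I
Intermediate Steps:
G(s, u) = -24/7 (G(s, u) = (2/7)*(-12) = -24/7)
v(M, A) = 4 (v(M, A) = (2 - 4)*(-2) = -2*(-2) = 4)
sqrt(-15810 + v(G(4, 12), -196)) = sqrt(-15810 + 4) = sqrt(-15806) = I*sqrt(15806)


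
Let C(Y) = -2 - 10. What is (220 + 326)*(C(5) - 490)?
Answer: -274092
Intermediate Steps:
C(Y) = -12
(220 + 326)*(C(5) - 490) = (220 + 326)*(-12 - 490) = 546*(-502) = -274092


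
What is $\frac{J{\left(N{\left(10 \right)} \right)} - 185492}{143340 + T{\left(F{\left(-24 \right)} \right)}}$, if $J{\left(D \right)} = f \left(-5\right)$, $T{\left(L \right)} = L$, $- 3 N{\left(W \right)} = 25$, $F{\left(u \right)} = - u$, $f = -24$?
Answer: $- \frac{46343}{35841} \approx -1.293$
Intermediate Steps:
$N{\left(W \right)} = - \frac{25}{3}$ ($N{\left(W \right)} = \left(- \frac{1}{3}\right) 25 = - \frac{25}{3}$)
$J{\left(D \right)} = 120$ ($J{\left(D \right)} = \left(-24\right) \left(-5\right) = 120$)
$\frac{J{\left(N{\left(10 \right)} \right)} - 185492}{143340 + T{\left(F{\left(-24 \right)} \right)}} = \frac{120 - 185492}{143340 - -24} = - \frac{185372}{143340 + 24} = - \frac{185372}{143364} = \left(-185372\right) \frac{1}{143364} = - \frac{46343}{35841}$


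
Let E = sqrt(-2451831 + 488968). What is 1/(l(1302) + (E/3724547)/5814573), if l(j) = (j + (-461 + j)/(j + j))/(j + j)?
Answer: 1198344540635252435995584435808903320336/599320896642050040641950362168171219721 - 110640134857258383535759104*I*sqrt(1962863)/599320896642050040641950362168171219721 ≈ 1.9995 - 2.5864e-10*I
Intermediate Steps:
E = I*sqrt(1962863) (E = sqrt(-1962863) = I*sqrt(1962863) ≈ 1401.0*I)
l(j) = (j + (-461 + j)/(2*j))/(2*j) (l(j) = (j + (-461 + j)/((2*j)))/((2*j)) = (j + (-461 + j)*(1/(2*j)))*(1/(2*j)) = (j + (-461 + j)/(2*j))*(1/(2*j)) = (j + (-461 + j)/(2*j))/(2*j))
1/(l(1302) + (E/3724547)/5814573) = 1/((1/4)*(-461 + 1302 + 2*1302**2)/1302**2 + ((I*sqrt(1962863))/3724547)/5814573) = 1/((1/4)*(1/1695204)*(-461 + 1302 + 2*1695204) + ((I*sqrt(1962863))*(1/3724547))*(1/5814573)) = 1/((1/4)*(1/1695204)*(-461 + 1302 + 3390408) + (I*sqrt(1962863)/3724547)*(1/5814573)) = 1/((1/4)*(1/1695204)*3391249 + I*sqrt(1962863)/21656650423431) = 1/(3391249/6780816 + I*sqrt(1962863)/21656650423431)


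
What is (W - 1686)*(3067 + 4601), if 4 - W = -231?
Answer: -11126268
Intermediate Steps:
W = 235 (W = 4 - 1*(-231) = 4 + 231 = 235)
(W - 1686)*(3067 + 4601) = (235 - 1686)*(3067 + 4601) = -1451*7668 = -11126268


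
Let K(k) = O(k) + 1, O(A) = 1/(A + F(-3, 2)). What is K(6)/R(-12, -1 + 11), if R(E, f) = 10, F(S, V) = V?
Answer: 9/80 ≈ 0.11250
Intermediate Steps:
O(A) = 1/(2 + A) (O(A) = 1/(A + 2) = 1/(2 + A))
K(k) = 1 + 1/(2 + k) (K(k) = 1/(2 + k) + 1 = 1 + 1/(2 + k))
K(6)/R(-12, -1 + 11) = ((3 + 6)/(2 + 6))/10 = (9/8)*(⅒) = 9/80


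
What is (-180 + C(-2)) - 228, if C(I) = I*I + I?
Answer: -406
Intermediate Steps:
C(I) = I + I² (C(I) = I² + I = I + I²)
(-180 + C(-2)) - 228 = (-180 - 2*(1 - 2)) - 228 = (-180 - 2*(-1)) - 228 = (-180 + 2) - 228 = -178 - 228 = -406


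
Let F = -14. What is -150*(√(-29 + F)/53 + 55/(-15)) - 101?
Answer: 449 - 150*I*√43/53 ≈ 449.0 - 18.559*I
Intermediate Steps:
-150*(√(-29 + F)/53 + 55/(-15)) - 101 = -150*(√(-29 - 14)/53 + 55/(-15)) - 101 = -150*(√(-43)*(1/53) + 55*(-1/15)) - 101 = -150*((I*√43)*(1/53) - 11/3) - 101 = -150*(I*√43/53 - 11/3) - 101 = -150*(-11/3 + I*√43/53) - 101 = (550 - 150*I*√43/53) - 101 = 449 - 150*I*√43/53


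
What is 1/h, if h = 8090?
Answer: 1/8090 ≈ 0.00012361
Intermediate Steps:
1/h = 1/8090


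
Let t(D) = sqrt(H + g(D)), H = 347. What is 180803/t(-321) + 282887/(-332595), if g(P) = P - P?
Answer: -282887/332595 + 180803*sqrt(347)/347 ≈ 9705.2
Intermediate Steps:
g(P) = 0
t(D) = sqrt(347) (t(D) = sqrt(347 + 0) = sqrt(347))
180803/t(-321) + 282887/(-332595) = 180803/(sqrt(347)) + 282887/(-332595) = 180803*(sqrt(347)/347) + 282887*(-1/332595) = 180803*sqrt(347)/347 - 282887/332595 = -282887/332595 + 180803*sqrt(347)/347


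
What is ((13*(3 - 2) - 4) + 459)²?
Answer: 219024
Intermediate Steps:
((13*(3 - 2) - 4) + 459)² = ((13*1 - 4) + 459)² = ((13 - 4) + 459)² = (9 + 459)² = 468² = 219024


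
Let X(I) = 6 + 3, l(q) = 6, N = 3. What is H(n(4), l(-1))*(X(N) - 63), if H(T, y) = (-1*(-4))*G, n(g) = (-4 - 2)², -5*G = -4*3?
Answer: -2592/5 ≈ -518.40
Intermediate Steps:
G = 12/5 (G = -(-4)*3/5 = -⅕*(-12) = 12/5 ≈ 2.4000)
X(I) = 9
n(g) = 36 (n(g) = (-6)² = 36)
H(T, y) = 48/5 (H(T, y) = -1*(-4)*(12/5) = 4*(12/5) = 48/5)
H(n(4), l(-1))*(X(N) - 63) = 48*(9 - 63)/5 = (48/5)*(-54) = -2592/5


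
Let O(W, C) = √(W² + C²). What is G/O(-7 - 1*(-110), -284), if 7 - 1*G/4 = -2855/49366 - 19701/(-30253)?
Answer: 3827239974*√91265/13630150286147 ≈ 0.084828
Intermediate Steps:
O(W, C) = √(C² + W²)
G = 19136199870/746734799 (G = 28 - 4*(-2855/49366 - 19701/(-30253)) = 28 - 4*(-2855*1/49366 - 19701*(-1/30253)) = 28 - 4*(-2855/49366 + 19701/30253) = 28 - 4*886187251/1493469598 = 28 - 1772374502/746734799 = 19136199870/746734799 ≈ 25.626)
G/O(-7 - 1*(-110), -284) = 19136199870/(746734799*(√((-284)² + (-7 - 1*(-110))²))) = 19136199870/(746734799*(√(80656 + (-7 + 110)²))) = 19136199870/(746734799*(√(80656 + 103²))) = 19136199870/(746734799*(√(80656 + 10609))) = 19136199870/(746734799*(√91265)) = 19136199870*(√91265/91265)/746734799 = 3827239974*√91265/13630150286147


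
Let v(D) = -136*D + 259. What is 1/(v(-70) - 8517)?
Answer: 1/1262 ≈ 0.00079239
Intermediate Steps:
v(D) = 259 - 136*D
1/(v(-70) - 8517) = 1/((259 - 136*(-70)) - 8517) = 1/((259 + 9520) - 8517) = 1/(9779 - 8517) = 1/1262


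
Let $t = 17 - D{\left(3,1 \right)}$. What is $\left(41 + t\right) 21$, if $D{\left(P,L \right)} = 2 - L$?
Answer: $1197$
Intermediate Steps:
$t = 16$ ($t = 17 - \left(2 - 1\right) = 17 - 1 = 16$)
$\left(41 + t\right) 21 = \left(41 + 16\right) 21 = 57 \cdot 21 = 1197$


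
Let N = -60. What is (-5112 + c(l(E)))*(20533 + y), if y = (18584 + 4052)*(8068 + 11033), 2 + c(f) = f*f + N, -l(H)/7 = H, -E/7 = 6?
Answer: 35136938670478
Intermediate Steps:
E = -42 (E = -7*6 = -42)
l(H) = -7*H
c(f) = -62 + f² (c(f) = -2 + (f*f - 60) = -2 + (f² - 60) = -2 + (-60 + f²) = -62 + f²)
y = 432370236 (y = 22636*19101 = 432370236)
(-5112 + c(l(E)))*(20533 + y) = (-5112 + (-62 + (-7*(-42))²))*(20533 + 432370236) = (-5112 + (-62 + 294²))*432390769 = (-5112 + (-62 + 86436))*432390769 = (-5112 + 86374)*432390769 = 81262*432390769 = 35136938670478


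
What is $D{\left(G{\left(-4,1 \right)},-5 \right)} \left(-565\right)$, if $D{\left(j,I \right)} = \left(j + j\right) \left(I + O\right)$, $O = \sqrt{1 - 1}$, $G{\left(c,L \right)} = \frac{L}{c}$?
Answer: $- \frac{2825}{2} \approx -1412.5$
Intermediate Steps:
$O = 0$ ($O = \sqrt{0} = 0$)
$D{\left(j,I \right)} = 2 I j$ ($D{\left(j,I \right)} = \left(j + j\right) \left(I + 0\right) = 2 j I = 2 I j$)
$D{\left(G{\left(-4,1 \right)},-5 \right)} \left(-565\right) = 2 \left(-5\right) 1 \frac{1}{-4} \left(-565\right) = 2 \left(-5\right) 1 \left(- \frac{1}{4}\right) \left(-565\right) = 2 \left(-5\right) \left(- \frac{1}{4}\right) \left(-565\right) = \frac{5}{2} \left(-565\right) = - \frac{2825}{2}$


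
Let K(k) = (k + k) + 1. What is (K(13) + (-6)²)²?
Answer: 3969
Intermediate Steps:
K(k) = 1 + 2*k (K(k) = 2*k + 1 = 1 + 2*k)
(K(13) + (-6)²)² = ((1 + 2*13) + (-6)²)² = ((1 + 26) + 36)² = (27 + 36)² = 63² = 3969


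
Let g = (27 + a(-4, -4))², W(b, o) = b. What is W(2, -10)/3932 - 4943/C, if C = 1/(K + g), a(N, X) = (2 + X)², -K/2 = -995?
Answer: -28677635037/1966 ≈ -1.4587e+7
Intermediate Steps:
K = 1990 (K = -2*(-995) = 1990)
g = 961 (g = (27 + (2 - 4)²)² = (27 + (-2)²)² = (27 + 4)² = 31² = 961)
C = 1/2951 (C = 1/(1990 + 961) = 1/2951 ≈ 0.00033887)
W(2, -10)/3932 - 4943/C = 2/3932 - 4943/1/2951 = 2*(1/3932) - 4943*2951 = 1/1966 - 14586793 = -28677635037/1966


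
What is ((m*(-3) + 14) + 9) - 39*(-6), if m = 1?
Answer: 254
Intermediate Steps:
((m*(-3) + 14) + 9) - 39*(-6) = ((1*(-3) + 14) + 9) - 39*(-6) = ((-3 + 14) + 9) + 234 = (11 + 9) + 234 = 20 + 234 = 254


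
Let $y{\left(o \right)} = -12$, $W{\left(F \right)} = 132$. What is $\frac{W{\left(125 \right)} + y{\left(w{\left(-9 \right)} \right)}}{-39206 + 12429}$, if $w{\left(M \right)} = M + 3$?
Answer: $- \frac{120}{26777} \approx -0.0044815$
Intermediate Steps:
$w{\left(M \right)} = 3 + M$
$\frac{W{\left(125 \right)} + y{\left(w{\left(-9 \right)} \right)}}{-39206 + 12429} = \frac{132 - 12}{-39206 + 12429} = \frac{120}{-26777} = 120 \left(- \frac{1}{26777}\right) = - \frac{120}{26777}$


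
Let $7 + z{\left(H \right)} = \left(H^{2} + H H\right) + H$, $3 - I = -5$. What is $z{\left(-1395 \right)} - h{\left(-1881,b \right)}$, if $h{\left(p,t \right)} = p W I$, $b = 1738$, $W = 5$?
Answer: $3965888$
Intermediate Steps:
$I = 8$ ($I = 3 - -5 = 3 + 5 = 8$)
$h{\left(p,t \right)} = 40 p$ ($h{\left(p,t \right)} = p 5 \cdot 8 = 5 p 8 = 40 p$)
$z{\left(H \right)} = -7 + H + 2 H^{2}$ ($z{\left(H \right)} = -7 + \left(\left(H^{2} + H H\right) + H\right) = -7 + \left(\left(H^{2} + H^{2}\right) + H\right) = -7 + \left(2 H^{2} + H\right) = -7 + \left(H + 2 H^{2}\right) = -7 + H + 2 H^{2}$)
$z{\left(-1395 \right)} - h{\left(-1881,b \right)} = \left(-7 - 1395 + 2 \left(-1395\right)^{2}\right) - 40 \left(-1881\right) = \left(-7 - 1395 + 2 \cdot 1946025\right) - -75240 = \left(-7 - 1395 + 3892050\right) + 75240 = 3890648 + 75240 = 3965888$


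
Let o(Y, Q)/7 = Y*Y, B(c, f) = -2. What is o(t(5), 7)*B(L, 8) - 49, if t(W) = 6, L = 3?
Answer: -553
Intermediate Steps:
o(Y, Q) = 7*Y² (o(Y, Q) = 7*(Y*Y) = 7*Y²)
o(t(5), 7)*B(L, 8) - 49 = (7*6²)*(-2) - 49 = (7*36)*(-2) - 49 = 252*(-2) - 49 = -504 - 49 = -553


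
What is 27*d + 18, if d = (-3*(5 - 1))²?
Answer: 3906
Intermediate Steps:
d = 144 (d = (-3*4)² = (-12)² = 144)
27*d + 18 = 27*144 + 18 = 3888 + 18 = 3906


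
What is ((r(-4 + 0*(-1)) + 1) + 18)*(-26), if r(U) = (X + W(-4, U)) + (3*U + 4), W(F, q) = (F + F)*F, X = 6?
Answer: -1274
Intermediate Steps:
W(F, q) = 2*F² (W(F, q) = (2*F)*F = 2*F²)
r(U) = 42 + 3*U (r(U) = (6 + 2*(-4)²) + (3*U + 4) = (6 + 2*16) + (4 + 3*U) = (6 + 32) + (4 + 3*U) = 38 + (4 + 3*U) = 42 + 3*U)
((r(-4 + 0*(-1)) + 1) + 18)*(-26) = (((42 + 3*(-4 + 0*(-1))) + 1) + 18)*(-26) = (((42 + 3*(-4 + 0)) + 1) + 18)*(-26) = (((42 + 3*(-4)) + 1) + 18)*(-26) = (((42 - 12) + 1) + 18)*(-26) = ((30 + 1) + 18)*(-26) = (31 + 18)*(-26) = 49*(-26) = -1274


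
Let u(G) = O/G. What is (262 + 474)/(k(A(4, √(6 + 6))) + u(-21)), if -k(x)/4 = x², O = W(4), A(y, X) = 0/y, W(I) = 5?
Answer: -15456/5 ≈ -3091.2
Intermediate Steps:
A(y, X) = 0
O = 5
u(G) = 5/G
k(x) = -4*x²
(262 + 474)/(k(A(4, √(6 + 6))) + u(-21)) = (262 + 474)/(-4*0² + 5/(-21)) = 736/(-4*0 + 5*(-1/21)) = 736/(0 - 5/21) = 736/(-5/21) = 736*(-21/5) = -15456/5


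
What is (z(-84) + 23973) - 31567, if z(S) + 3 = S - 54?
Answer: -7735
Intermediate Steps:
z(S) = -57 + S (z(S) = -3 + (S - 54) = -3 + (-54 + S) = -57 + S)
(z(-84) + 23973) - 31567 = ((-57 - 84) + 23973) - 31567 = (-141 + 23973) - 31567 = 23832 - 31567 = -7735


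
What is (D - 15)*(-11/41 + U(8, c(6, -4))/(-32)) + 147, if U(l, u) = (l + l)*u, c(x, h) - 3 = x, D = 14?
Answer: 12445/82 ≈ 151.77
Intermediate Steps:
c(x, h) = 3 + x
U(l, u) = 2*l*u (U(l, u) = (2*l)*u = 2*l*u)
(D - 15)*(-11/41 + U(8, c(6, -4))/(-32)) + 147 = (14 - 15)*(-11/41 + (2*8*(3 + 6))/(-32)) + 147 = -(-11*1/41 + (2*8*9)*(-1/32)) + 147 = -(-11/41 + 144*(-1/32)) + 147 = -(-11/41 - 9/2) + 147 = -1*(-391/82) + 147 = 391/82 + 147 = 12445/82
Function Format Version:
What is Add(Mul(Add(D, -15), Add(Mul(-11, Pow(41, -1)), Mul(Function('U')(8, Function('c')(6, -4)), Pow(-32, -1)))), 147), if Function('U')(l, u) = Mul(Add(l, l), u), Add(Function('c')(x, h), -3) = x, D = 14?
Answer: Rational(12445, 82) ≈ 151.77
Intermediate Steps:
Function('c')(x, h) = Add(3, x)
Function('U')(l, u) = Mul(2, l, u) (Function('U')(l, u) = Mul(Mul(2, l), u) = Mul(2, l, u))
Add(Mul(Add(D, -15), Add(Mul(-11, Pow(41, -1)), Mul(Function('U')(8, Function('c')(6, -4)), Pow(-32, -1)))), 147) = Add(Mul(Add(14, -15), Add(Mul(-11, Pow(41, -1)), Mul(Mul(2, 8, Add(3, 6)), Pow(-32, -1)))), 147) = Add(Mul(-1, Add(Mul(-11, Rational(1, 41)), Mul(Mul(2, 8, 9), Rational(-1, 32)))), 147) = Add(Mul(-1, Add(Rational(-11, 41), Mul(144, Rational(-1, 32)))), 147) = Add(Mul(-1, Add(Rational(-11, 41), Rational(-9, 2))), 147) = Add(Mul(-1, Rational(-391, 82)), 147) = Add(Rational(391, 82), 147) = Rational(12445, 82)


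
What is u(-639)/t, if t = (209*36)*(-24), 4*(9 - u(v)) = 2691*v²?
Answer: 122087975/80256 ≈ 1521.2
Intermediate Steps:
u(v) = 9 - 2691*v²/4
t = -180576 (t = 7524*(-24) = -180576)
u(-639)/t = (9 - 2691/4*(-639)²)/(-180576) = (9 - 2691/4*408321)*(-1/180576) = (9 - 1098791811/4)*(-1/180576) = -1098791775/4*(-1/180576) = 122087975/80256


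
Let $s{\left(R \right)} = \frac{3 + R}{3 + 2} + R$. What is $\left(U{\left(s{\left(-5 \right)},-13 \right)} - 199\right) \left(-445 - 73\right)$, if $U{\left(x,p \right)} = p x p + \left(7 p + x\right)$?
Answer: $625744$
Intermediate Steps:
$s{\left(R \right)} = \frac{3}{5} + \frac{6 R}{5}$ ($s{\left(R \right)} = \frac{3 + R}{5} + R = \left(3 + R\right) \frac{1}{5} + R = \left(\frac{3}{5} + \frac{R}{5}\right) + R = \frac{3}{5} + \frac{6 R}{5}$)
$U{\left(x,p \right)} = x + 7 p + x p^{2}$ ($U{\left(x,p \right)} = x p^{2} + \left(x + 7 p\right) = x + 7 p + x p^{2}$)
$\left(U{\left(s{\left(-5 \right)},-13 \right)} - 199\right) \left(-445 - 73\right) = \left(\left(\left(\frac{3}{5} + \frac{6}{5} \left(-5\right)\right) + 7 \left(-13\right) + \left(\frac{3}{5} + \frac{6}{5} \left(-5\right)\right) \left(-13\right)^{2}\right) - 199\right) \left(-445 - 73\right) = \left(\left(\left(\frac{3}{5} - 6\right) - 91 + \left(\frac{3}{5} - 6\right) 169\right) - 199\right) \left(-518\right) = \left(\left(- \frac{27}{5} - 91 - \frac{4563}{5}\right) - 199\right) \left(-518\right) = \left(-1009 - 199\right) \left(-518\right) = \left(-1208\right) \left(-518\right) = 625744$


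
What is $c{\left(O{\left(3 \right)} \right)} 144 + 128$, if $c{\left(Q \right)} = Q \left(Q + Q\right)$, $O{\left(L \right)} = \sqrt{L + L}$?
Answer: $1856$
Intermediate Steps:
$O{\left(L \right)} = \sqrt{2} \sqrt{L}$ ($O{\left(L \right)} = \sqrt{2 L} = \sqrt{2} \sqrt{L}$)
$c{\left(Q \right)} = 2 Q^{2}$ ($c{\left(Q \right)} = Q 2 Q = 2 Q^{2}$)
$c{\left(O{\left(3 \right)} \right)} 144 + 128 = 2 \left(\sqrt{2} \sqrt{3}\right)^{2} \cdot 144 + 128 = 2 \left(\sqrt{6}\right)^{2} \cdot 144 + 128 = 2 \cdot 6 \cdot 144 + 128 = 12 \cdot 144 + 128 = 1728 + 128 = 1856$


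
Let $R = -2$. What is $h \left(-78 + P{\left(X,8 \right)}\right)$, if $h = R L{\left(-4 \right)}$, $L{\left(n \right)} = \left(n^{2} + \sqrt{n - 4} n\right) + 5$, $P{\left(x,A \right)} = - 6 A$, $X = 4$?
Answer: $5292 - 2016 i \sqrt{2} \approx 5292.0 - 2851.1 i$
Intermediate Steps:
$L{\left(n \right)} = 5 + n^{2} + n \sqrt{-4 + n}$ ($L{\left(n \right)} = \left(n^{2} + \sqrt{-4 + n} n\right) + 5 = \left(n^{2} + n \sqrt{-4 + n}\right) + 5 = 5 + n^{2} + n \sqrt{-4 + n}$)
$h = -42 + 16 i \sqrt{2}$ ($h = - 2 \left(5 + \left(-4\right)^{2} - 4 \sqrt{-4 - 4}\right) = - 2 \left(5 + 16 - 4 \sqrt{-8}\right) = - 2 \left(5 + 16 - 4 \cdot 2 i \sqrt{2}\right) = - 2 \left(5 + 16 - 8 i \sqrt{2}\right) = - 2 \left(21 - 8 i \sqrt{2}\right) = -42 + 16 i \sqrt{2} \approx -42.0 + 22.627 i$)
$h \left(-78 + P{\left(X,8 \right)}\right) = \left(-42 + 16 i \sqrt{2}\right) \left(-78 - 48\right) = \left(-42 + 16 i \sqrt{2}\right) \left(-126\right) = 5292 - 2016 i \sqrt{2}$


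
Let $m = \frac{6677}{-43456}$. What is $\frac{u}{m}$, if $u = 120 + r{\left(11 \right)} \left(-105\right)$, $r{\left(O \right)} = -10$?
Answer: $- \frac{50843520}{6677} \approx -7614.7$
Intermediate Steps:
$m = - \frac{6677}{43456}$ ($m = 6677 \left(- \frac{1}{43456}\right) = - \frac{6677}{43456} \approx -0.15365$)
$u = 1170$ ($u = 120 - -1050 = 120 + 1050 = 1170$)
$\frac{u}{m} = \frac{1170}{- \frac{6677}{43456}} = 1170 \left(- \frac{43456}{6677}\right) = - \frac{50843520}{6677}$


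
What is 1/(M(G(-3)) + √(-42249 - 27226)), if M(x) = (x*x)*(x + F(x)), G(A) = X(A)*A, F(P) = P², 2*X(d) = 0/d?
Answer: -I*√2779/13895 ≈ -0.0037939*I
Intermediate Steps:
X(d) = 0 (X(d) = (0/d)/2 = (½)*0 = 0)
G(A) = 0 (G(A) = 0*A = 0)
M(x) = x²*(x + x²) (M(x) = (x*x)*(x + x²) = x²*(x + x²))
1/(M(G(-3)) + √(-42249 - 27226)) = 1/(0³*(1 + 0) + √(-42249 - 27226)) = 1/(0*1 + √(-69475)) = 1/(0 + 5*I*√2779) = 1/(5*I*√2779) = -I*√2779/13895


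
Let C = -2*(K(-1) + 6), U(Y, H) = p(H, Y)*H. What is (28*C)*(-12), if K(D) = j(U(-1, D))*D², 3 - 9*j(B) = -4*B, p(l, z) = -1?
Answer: 13664/3 ≈ 4554.7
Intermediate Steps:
U(Y, H) = -H
j(B) = ⅓ + 4*B/9 (j(B) = ⅓ - (-4)*B/9 = ⅓ + 4*B/9)
K(D) = D²*(⅓ - 4*D/9) (K(D) = (⅓ + 4*(-D)/9)*D² = (⅓ - 4*D/9)*D² = D²*(⅓ - 4*D/9))
C = -122/9 (C = -2*((⅑)*(-1)²*(3 - 4*(-1)) + 6) = -2*((⅑)*1*(3 + 4) + 6) = -2*((⅑)*1*7 + 6) = -2*(7/9 + 6) = -2*61/9 = -122/9 ≈ -13.556)
(28*C)*(-12) = (28*(-122/9))*(-12) = -3416/9*(-12) = 13664/3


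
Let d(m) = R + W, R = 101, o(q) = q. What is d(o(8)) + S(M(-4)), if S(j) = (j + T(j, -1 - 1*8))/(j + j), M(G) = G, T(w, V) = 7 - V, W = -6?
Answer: 187/2 ≈ 93.500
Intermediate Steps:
d(m) = 95 (d(m) = 101 - 6 = 95)
S(j) = (16 + j)/(2*j) (S(j) = (j + (7 - (-1 - 1*8)))/(j + j) = (j + (7 - (-1 - 8)))/((2*j)) = (j + (7 - 1*(-9)))*(1/(2*j)) = (j + (7 + 9))*(1/(2*j)) = (j + 16)*(1/(2*j)) = (16 + j)*(1/(2*j)) = (16 + j)/(2*j))
d(o(8)) + S(M(-4)) = 95 + (½)*(16 - 4)/(-4) = 95 + (½)*(-¼)*12 = 95 - 3/2 = 187/2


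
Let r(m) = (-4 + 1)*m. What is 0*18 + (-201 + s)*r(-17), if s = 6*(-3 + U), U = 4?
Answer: -9945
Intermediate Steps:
r(m) = -3*m
s = 6 (s = 6*(-3 + 4) = 6*1 = 6)
0*18 + (-201 + s)*r(-17) = 0*18 + (-201 + 6)*(-3*(-17)) = 0 - 195*51 = 0 - 9945 = -9945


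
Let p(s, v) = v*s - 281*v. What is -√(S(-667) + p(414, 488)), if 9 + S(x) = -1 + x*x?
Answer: -√509783 ≈ -713.99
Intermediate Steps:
p(s, v) = -281*v + s*v (p(s, v) = s*v - 281*v = -281*v + s*v)
S(x) = -10 + x² (S(x) = -9 + (-1 + x*x) = -9 + (-1 + x²) = -10 + x²)
-√(S(-667) + p(414, 488)) = -√((-10 + (-667)²) + 488*(-281 + 414)) = -√((-10 + 444889) + 488*133) = -√(444879 + 64904) = -√509783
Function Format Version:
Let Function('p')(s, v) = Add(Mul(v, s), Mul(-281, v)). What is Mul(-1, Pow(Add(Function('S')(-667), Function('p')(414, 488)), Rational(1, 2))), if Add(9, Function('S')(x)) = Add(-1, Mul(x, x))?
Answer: Mul(-1, Pow(509783, Rational(1, 2))) ≈ -713.99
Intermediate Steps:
Function('p')(s, v) = Add(Mul(-281, v), Mul(s, v)) (Function('p')(s, v) = Add(Mul(s, v), Mul(-281, v)) = Add(Mul(-281, v), Mul(s, v)))
Function('S')(x) = Add(-10, Pow(x, 2)) (Function('S')(x) = Add(-9, Add(-1, Mul(x, x))) = Add(-9, Add(-1, Pow(x, 2))) = Add(-10, Pow(x, 2)))
Mul(-1, Pow(Add(Function('S')(-667), Function('p')(414, 488)), Rational(1, 2))) = Mul(-1, Pow(Add(Add(-10, Pow(-667, 2)), Mul(488, Add(-281, 414))), Rational(1, 2))) = Mul(-1, Pow(Add(Add(-10, 444889), Mul(488, 133)), Rational(1, 2))) = Mul(-1, Pow(Add(444879, 64904), Rational(1, 2))) = Mul(-1, Pow(509783, Rational(1, 2)))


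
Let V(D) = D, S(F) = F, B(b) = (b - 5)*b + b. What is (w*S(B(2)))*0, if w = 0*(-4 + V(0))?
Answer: 0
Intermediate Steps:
B(b) = b + b*(-5 + b) (B(b) = (-5 + b)*b + b = b*(-5 + b) + b = b + b*(-5 + b))
w = 0 (w = 0*(-4 + 0) = 0*(-4) = 0)
(w*S(B(2)))*0 = (0*(2*(-4 + 2)))*0 = (0*(2*(-2)))*0 = (0*(-4))*0 = 0*0 = 0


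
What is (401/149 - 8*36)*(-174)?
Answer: 7396914/149 ≈ 49644.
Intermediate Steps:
(401/149 - 8*36)*(-174) = (401*(1/149) - 288)*(-174) = (401/149 - 288)*(-174) = -42511/149*(-174) = 7396914/149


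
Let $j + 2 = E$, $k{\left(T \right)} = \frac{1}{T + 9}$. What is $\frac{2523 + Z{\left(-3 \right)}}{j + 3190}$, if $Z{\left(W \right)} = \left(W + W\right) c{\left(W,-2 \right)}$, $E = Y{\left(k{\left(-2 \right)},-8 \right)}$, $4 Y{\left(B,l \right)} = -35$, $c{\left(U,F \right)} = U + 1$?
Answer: $\frac{3380}{4239} \approx 0.79736$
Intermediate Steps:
$k{\left(T \right)} = \frac{1}{9 + T}$
$c{\left(U,F \right)} = 1 + U$
$Y{\left(B,l \right)} = - \frac{35}{4}$ ($Y{\left(B,l \right)} = \frac{1}{4} \left(-35\right) = - \frac{35}{4}$)
$E = - \frac{35}{4} \approx -8.75$
$j = - \frac{43}{4}$ ($j = -2 - \frac{35}{4} = - \frac{43}{4} \approx -10.75$)
$Z{\left(W \right)} = 2 W \left(1 + W\right)$ ($Z{\left(W \right)} = \left(W + W\right) \left(1 + W\right) = 2 W \left(1 + W\right)$)
$\frac{2523 + Z{\left(-3 \right)}}{j + 3190} = \frac{2523 + 2 \left(-3\right) \left(1 - 3\right)}{- \frac{43}{4} + 3190} = \frac{2523 + 2 \left(-3\right) \left(-2\right)}{\frac{12717}{4}} = \left(2523 + 12\right) \frac{4}{12717} = 2535 \cdot \frac{4}{12717} = \frac{3380}{4239}$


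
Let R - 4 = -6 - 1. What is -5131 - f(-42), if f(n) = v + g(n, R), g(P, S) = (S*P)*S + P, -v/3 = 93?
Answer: -4432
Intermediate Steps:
R = -3 (R = 4 + (-6 - 1) = 4 - 7 = -3)
v = -279 (v = -3*93 = -279)
g(P, S) = P + P*S**2 (g(P, S) = (P*S)*S + P = P*S**2 + P = P + P*S**2)
f(n) = -279 + 10*n (f(n) = -279 + n*(1 + (-3)**2) = -279 + n*(1 + 9) = -279 + n*10 = -279 + 10*n)
-5131 - f(-42) = -5131 - (-279 + 10*(-42)) = -5131 - (-279 - 420) = -5131 - 1*(-699) = -5131 + 699 = -4432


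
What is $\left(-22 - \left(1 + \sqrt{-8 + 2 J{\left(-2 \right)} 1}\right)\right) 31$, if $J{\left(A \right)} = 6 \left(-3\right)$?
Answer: $-713 - 62 i \sqrt{11} \approx -713.0 - 205.63 i$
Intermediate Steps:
$J{\left(A \right)} = -18$
$\left(-22 - \left(1 + \sqrt{-8 + 2 J{\left(-2 \right)} 1}\right)\right) 31 = \left(-22 - \left(1 + \sqrt{-8 + 2 \left(-18\right) 1}\right)\right) 31 = \left(-22 - \left(1 + \sqrt{-8 - 36}\right)\right) 31 = \left(-22 - \left(1 + \sqrt{-44}\right)\right) 31 = \left(-22 - \left(1 + 2 i \sqrt{11}\right)\right) 31 = \left(-23 - 2 i \sqrt{11}\right) 31 = -713 - 62 i \sqrt{11}$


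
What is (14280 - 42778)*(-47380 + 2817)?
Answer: 1269956374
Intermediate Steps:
(14280 - 42778)*(-47380 + 2817) = -28498*(-44563) = 1269956374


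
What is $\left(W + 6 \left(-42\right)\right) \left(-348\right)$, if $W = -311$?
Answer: $195924$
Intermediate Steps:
$\left(W + 6 \left(-42\right)\right) \left(-348\right) = \left(-311 + 6 \left(-42\right)\right) \left(-348\right) = \left(-311 - 252\right) \left(-348\right) = \left(-563\right) \left(-348\right) = 195924$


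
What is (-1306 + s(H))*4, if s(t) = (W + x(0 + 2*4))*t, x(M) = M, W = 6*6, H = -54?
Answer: -14728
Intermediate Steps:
W = 36
s(t) = 44*t (s(t) = (36 + (0 + 2*4))*t = (36 + (0 + 8))*t = (36 + 8)*t = 44*t)
(-1306 + s(H))*4 = (-1306 + 44*(-54))*4 = (-1306 - 2376)*4 = -3682*4 = -14728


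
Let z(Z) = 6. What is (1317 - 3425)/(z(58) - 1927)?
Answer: 124/113 ≈ 1.0973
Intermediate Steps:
(1317 - 3425)/(z(58) - 1927) = (1317 - 3425)/(6 - 1927) = -2108/(-1921) = -2108*(-1/1921) = 124/113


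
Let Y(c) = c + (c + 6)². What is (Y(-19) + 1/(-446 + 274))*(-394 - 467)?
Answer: -22212939/172 ≈ -1.2915e+5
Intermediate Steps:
Y(c) = c + (6 + c)²
(Y(-19) + 1/(-446 + 274))*(-394 - 467) = ((-19 + (6 - 19)²) + 1/(-446 + 274))*(-394 - 467) = ((-19 + (-13)²) + 1/(-172))*(-861) = ((-19 + 169) - 1/172)*(-861) = (150 - 1/172)*(-861) = (25799/172)*(-861) = -22212939/172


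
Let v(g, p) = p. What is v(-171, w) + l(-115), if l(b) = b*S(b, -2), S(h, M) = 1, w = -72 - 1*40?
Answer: -227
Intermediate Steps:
w = -112 (w = -72 - 40 = -112)
l(b) = b (l(b) = b*1 = b)
v(-171, w) + l(-115) = -112 - 115 = -227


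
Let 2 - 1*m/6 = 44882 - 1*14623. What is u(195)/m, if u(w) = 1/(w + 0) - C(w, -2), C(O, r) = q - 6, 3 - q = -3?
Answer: -1/35400690 ≈ -2.8248e-8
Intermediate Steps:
q = 6 (q = 3 - 1*(-3) = 3 + 3 = 6)
m = -181542 (m = 12 - 6*(44882 - 1*14623) = 12 - 6*(44882 - 14623) = 12 - 6*30259 = 12 - 181554 = -181542)
C(O, r) = 0 (C(O, r) = 6 - 6 = 0)
u(w) = 1/w (u(w) = 1/(w + 0) - 1*0 = 1/w + 0 = 1/w)
u(195)/m = 1/(195*(-181542)) = (1/195)*(-1/181542) = -1/35400690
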